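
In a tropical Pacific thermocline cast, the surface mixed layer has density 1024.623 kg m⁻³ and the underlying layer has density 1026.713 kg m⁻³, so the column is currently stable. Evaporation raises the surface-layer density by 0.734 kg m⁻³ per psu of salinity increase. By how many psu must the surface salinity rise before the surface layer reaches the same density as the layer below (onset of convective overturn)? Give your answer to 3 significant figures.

Density deficit of the surface layer: 1026.713 − 1024.623 = 2.09 kg m⁻³.
Required change = 2.09 / 0.734 = 2.85 psu.

2.85 psu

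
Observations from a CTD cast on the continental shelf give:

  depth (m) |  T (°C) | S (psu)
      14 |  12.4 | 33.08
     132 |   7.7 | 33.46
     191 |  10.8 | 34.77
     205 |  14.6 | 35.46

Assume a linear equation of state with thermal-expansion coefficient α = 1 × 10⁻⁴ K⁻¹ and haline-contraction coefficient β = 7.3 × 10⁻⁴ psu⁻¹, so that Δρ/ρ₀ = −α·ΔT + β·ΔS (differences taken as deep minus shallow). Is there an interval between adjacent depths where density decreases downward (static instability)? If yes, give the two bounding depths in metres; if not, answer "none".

Evaluate Δρ/ρ₀ = −αΔT + βΔS across each adjacent pair:
  14–132 m: −αΔT+βΔS = −(1 × 10⁻⁴)(-4.7)+(7.3 × 10⁻⁴)(+0.38) = 7.5 × 10⁻⁴ → stable
  132–191 m: −αΔT+βΔS = −(1 × 10⁻⁴)(+3.1)+(7.3 × 10⁻⁴)(+1.31) = 6.5 × 10⁻⁴ → stable
  191–205 m: −αΔT+βΔS = −(1 × 10⁻⁴)(+3.8)+(7.3 × 10⁻⁴)(+0.69) = 1.2 × 10⁻⁴ → stable
Every interval has Δρ > 0: the column is stably stratified throughout.

none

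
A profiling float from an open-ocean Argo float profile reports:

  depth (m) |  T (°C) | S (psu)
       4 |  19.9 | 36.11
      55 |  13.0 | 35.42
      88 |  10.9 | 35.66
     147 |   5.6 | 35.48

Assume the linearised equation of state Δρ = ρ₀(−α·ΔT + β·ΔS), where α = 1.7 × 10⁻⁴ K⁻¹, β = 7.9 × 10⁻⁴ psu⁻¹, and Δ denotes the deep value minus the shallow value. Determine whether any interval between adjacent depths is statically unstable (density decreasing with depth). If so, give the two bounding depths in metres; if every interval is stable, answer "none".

none

Evaluate Δρ/ρ₀ = −αΔT + βΔS across each adjacent pair:
  4–55 m: −αΔT+βΔS = −(1.7 × 10⁻⁴)(-6.9)+(7.9 × 10⁻⁴)(-0.69) = 6.3 × 10⁻⁴ → stable
  55–88 m: −αΔT+βΔS = −(1.7 × 10⁻⁴)(-2.1)+(7.9 × 10⁻⁴)(+0.24) = 5.5 × 10⁻⁴ → stable
  88–147 m: −αΔT+βΔS = −(1.7 × 10⁻⁴)(-5.3)+(7.9 × 10⁻⁴)(-0.18) = 7.6 × 10⁻⁴ → stable
Every interval has Δρ > 0: the column is stably stratified throughout.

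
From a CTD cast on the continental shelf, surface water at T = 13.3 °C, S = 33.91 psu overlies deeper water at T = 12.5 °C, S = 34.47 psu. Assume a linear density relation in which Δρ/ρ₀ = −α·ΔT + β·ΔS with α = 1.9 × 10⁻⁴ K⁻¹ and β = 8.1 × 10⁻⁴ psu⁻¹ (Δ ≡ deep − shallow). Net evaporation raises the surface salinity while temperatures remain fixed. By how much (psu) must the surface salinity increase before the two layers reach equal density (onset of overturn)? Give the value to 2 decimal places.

Neutral buoyancy requires −α(T_deep − T_surf) + β(S_deep − S_surf′) = 0.
S_surf′ = S_deep − (α/β)·ΔT = 34.47 − (1.9 × 10⁻⁴/8.1 × 10⁻⁴)·(-0.8) = 34.6577 psu.
Increase required: 34.6577 − 33.91 = 0.7477 psu.

0.75 psu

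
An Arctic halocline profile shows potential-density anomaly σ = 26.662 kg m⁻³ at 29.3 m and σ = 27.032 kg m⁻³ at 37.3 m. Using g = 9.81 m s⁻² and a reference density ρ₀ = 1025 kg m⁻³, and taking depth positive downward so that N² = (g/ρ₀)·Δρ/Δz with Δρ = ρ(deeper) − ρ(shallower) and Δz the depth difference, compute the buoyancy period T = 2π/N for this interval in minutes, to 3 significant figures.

4.98 min

Δρ = 1027.032 − 1026.662 = 0.370 kg m⁻³ over Δz = 37.3 − 29.3 = 8 m.
N² = (9.81/1025) × (0.370/8) = 4.4265 × 10⁻⁴ s⁻².
N = √(4.4265 × 10⁻⁴) = 0.021039 rad s⁻¹, so T = 2π/N = 298.64 s = 4.9773 min ≈ 4.98 min.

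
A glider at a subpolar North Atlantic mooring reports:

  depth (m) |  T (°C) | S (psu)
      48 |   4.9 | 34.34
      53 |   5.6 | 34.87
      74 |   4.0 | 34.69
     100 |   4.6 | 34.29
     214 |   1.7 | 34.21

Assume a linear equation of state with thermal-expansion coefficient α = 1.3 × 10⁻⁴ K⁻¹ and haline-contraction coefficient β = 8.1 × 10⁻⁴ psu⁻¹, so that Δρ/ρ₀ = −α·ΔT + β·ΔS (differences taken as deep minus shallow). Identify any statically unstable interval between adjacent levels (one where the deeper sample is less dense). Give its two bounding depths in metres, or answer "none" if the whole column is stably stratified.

74–100 m

Evaluate Δρ/ρ₀ = −αΔT + βΔS across each adjacent pair:
  48–53 m: −αΔT+βΔS = −(1.3 × 10⁻⁴)(+0.7)+(8.1 × 10⁻⁴)(+0.53) = 3.4 × 10⁻⁴ → stable
  53–74 m: −αΔT+βΔS = −(1.3 × 10⁻⁴)(-1.6)+(8.1 × 10⁻⁴)(-0.18) = 6.2 × 10⁻⁵ → stable
  74–100 m: −αΔT+βΔS = −(1.3 × 10⁻⁴)(+0.6)+(8.1 × 10⁻⁴)(-0.40) = -4.0 × 10⁻⁴ → UNSTABLE
  100–214 m: −αΔT+βΔS = −(1.3 × 10⁻⁴)(-2.9)+(8.1 × 10⁻⁴)(-0.08) = 3.1 × 10⁻⁴ → stable
The 74–100 m interval has Δρ < 0: lighter water underlies denser water.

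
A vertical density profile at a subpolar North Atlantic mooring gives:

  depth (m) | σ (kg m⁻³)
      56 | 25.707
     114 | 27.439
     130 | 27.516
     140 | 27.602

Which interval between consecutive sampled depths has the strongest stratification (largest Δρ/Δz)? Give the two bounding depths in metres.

56–114 m

Compute the density gradient over each adjacent pair:
  56–114 m: Δρ/Δz = 1.732/58 = 0.030 kg m⁻⁴
  114–130 m: Δρ/Δz = 0.077/16 = 4.8 × 10⁻³ kg m⁻⁴
  130–140 m: Δρ/Δz = 0.086/10 = 8.6 × 10⁻³ kg m⁻⁴
The largest gradient is in the 56–114 m interval — the pycnocline.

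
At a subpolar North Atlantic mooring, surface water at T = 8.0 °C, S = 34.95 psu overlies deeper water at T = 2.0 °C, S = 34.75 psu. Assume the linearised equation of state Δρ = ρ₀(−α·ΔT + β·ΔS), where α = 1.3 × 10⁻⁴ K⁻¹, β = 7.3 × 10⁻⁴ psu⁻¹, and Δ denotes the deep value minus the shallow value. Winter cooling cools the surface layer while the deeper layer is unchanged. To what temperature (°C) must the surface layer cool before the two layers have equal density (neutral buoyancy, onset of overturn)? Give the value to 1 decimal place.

3.1 °C

Neutral buoyancy requires Δρ = 0, i.e. −α(T_deep − T_surf′) + β(S_deep − S_surf) = 0.
T_surf′ = T_deep − (β/α)·ΔS = 2.0 − (7.3 × 10⁻⁴/1.3 × 10⁻⁴)·(-0.20) = 3.123 °C.
Cooling required: 8.0 − (3.123) = 4.877 °C.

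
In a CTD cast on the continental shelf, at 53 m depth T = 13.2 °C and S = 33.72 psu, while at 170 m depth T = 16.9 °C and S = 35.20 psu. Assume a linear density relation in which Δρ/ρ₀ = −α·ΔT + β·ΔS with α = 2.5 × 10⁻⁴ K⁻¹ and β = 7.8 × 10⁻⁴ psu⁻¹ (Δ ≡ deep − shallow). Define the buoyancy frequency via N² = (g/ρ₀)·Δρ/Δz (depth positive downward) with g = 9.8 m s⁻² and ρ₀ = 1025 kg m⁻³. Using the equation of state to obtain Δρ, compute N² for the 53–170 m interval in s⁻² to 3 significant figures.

1.92 × 10⁻⁵ s⁻²

ΔT = +3.7 K, ΔS = +1.48 psu (deep − shallow).
Δρ/ρ₀ = −αΔT + βΔS = -9.25 × 10⁻⁴ + 1.1544 × 10⁻³ = 2.294 × 10⁻⁴, so Δρ ≈ 0.2351 kg m⁻³.
N² = (g/ρ₀)·Δρ/Δz = g·(Δρ/ρ₀)/Δz = 9.8 × 2.294 × 10⁻⁴ / 117 = 1.9215 × 10⁻⁵ s⁻² ≈ 1.92 × 10⁻⁵ s⁻².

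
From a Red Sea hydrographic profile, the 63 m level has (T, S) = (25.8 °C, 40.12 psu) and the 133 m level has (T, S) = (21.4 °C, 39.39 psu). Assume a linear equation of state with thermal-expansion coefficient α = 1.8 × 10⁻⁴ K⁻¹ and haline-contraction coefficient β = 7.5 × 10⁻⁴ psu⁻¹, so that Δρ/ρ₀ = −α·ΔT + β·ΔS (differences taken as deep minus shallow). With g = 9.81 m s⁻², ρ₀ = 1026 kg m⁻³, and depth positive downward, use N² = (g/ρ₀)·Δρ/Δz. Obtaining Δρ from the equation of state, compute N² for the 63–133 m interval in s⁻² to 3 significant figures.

ΔT = -4.4 K, ΔS = -0.73 psu (deep − shallow).
Δρ/ρ₀ = −αΔT + βΔS = 7.92 × 10⁻⁴ − 5.475 × 10⁻⁴ = 2.445 × 10⁻⁴, so Δρ ≈ 0.2509 kg m⁻³.
N² = (g/ρ₀)·Δρ/Δz = g·(Δρ/ρ₀)/Δz = 9.81 × 2.445 × 10⁻⁴ / 70 = 3.4265 × 10⁻⁵ s⁻² ≈ 3.43 × 10⁻⁵ s⁻².

3.43 × 10⁻⁵ s⁻²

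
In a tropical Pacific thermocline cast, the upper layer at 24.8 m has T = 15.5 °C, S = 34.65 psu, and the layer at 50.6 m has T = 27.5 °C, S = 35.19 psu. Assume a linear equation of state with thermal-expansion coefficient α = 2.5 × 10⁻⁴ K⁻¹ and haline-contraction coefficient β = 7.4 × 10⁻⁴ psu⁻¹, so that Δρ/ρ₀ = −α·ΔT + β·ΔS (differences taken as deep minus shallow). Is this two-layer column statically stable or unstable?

unstable

ΔT = 27.5 − 15.5 = +12.0 K and ΔS = 35.19 − 34.65 = +0.54 psu (deep − shallow).
−αΔT = -3.00 × 10⁻³; βΔS = 3.996 × 10⁻⁴; sum Δρ/ρ₀ = -2.6004 × 10⁻³.
Δρ/ρ₀ < 0, so Δρ < 0: deeper water is lighter → statically unstable; the column would overturn.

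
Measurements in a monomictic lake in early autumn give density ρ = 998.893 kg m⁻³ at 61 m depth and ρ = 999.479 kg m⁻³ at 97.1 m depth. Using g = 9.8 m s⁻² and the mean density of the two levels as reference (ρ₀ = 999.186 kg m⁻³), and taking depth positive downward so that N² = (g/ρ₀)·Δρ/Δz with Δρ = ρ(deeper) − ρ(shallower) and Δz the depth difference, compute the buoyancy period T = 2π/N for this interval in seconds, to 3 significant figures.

498 s

Δρ = 999.479 − 998.893 = 0.586 kg m⁻³ over Δz = 97.1 − 61 = 36.1 m.
N² = (9.8/999.186) × (0.586/36.1) = 1.5921 × 10⁻⁴ s⁻².
N = √(1.5921 × 10⁻⁴) = 0.012618 rad s⁻¹, so T = 2π/N = 497.95 s ≈ 498 s.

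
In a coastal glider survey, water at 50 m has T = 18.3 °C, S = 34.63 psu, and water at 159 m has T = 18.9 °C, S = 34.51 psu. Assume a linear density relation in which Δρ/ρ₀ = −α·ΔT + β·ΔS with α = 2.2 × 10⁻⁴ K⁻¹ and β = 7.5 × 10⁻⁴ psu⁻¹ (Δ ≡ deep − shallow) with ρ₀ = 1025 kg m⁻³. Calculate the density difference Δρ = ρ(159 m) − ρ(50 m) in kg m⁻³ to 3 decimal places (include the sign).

-0.228 kg m⁻³

ΔT = +0.6 K, ΔS = -0.12 psu (deep − shallow).
Δρ/ρ₀ = −(2.2 × 10⁻⁴)(+0.6) + (7.5 × 10⁻⁴)(-0.12) = -2.22 × 10⁻⁴.
Δρ = 1025 × (-2.22 × 10⁻⁴) = -0.228 kg m⁻³.
Negative Δρ: lighter below, statically unstable.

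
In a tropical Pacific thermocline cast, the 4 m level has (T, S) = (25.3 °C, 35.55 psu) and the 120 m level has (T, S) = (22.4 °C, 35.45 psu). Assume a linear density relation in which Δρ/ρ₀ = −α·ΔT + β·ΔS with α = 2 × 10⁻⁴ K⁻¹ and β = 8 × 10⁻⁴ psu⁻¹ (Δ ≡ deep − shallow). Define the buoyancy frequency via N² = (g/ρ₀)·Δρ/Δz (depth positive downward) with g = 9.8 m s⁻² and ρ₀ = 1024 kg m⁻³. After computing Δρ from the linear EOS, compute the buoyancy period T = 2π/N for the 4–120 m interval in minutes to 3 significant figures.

16.1 min

ΔT = -2.9 K, ΔS = -0.10 psu (deep − shallow).
Δρ/ρ₀ = −αΔT + βΔS = 5.80 × 10⁻⁴ − 8.00 × 10⁻⁵ = 5.00 × 10⁻⁴, so Δρ ≈ 0.5120 kg m⁻³.
N² = (g/ρ₀)·Δρ/Δz = g·(Δρ/ρ₀)/Δz = 9.8 × 5.00 × 10⁻⁴ / 116 = 4.2241 × 10⁻⁵ s⁻².
N = √(4.2241 × 10⁻⁵) = 6.4993 × 10⁻³ rad s⁻¹ → T = 2π/N = 966.75 s = 16.113 min ≈ 16.1 min.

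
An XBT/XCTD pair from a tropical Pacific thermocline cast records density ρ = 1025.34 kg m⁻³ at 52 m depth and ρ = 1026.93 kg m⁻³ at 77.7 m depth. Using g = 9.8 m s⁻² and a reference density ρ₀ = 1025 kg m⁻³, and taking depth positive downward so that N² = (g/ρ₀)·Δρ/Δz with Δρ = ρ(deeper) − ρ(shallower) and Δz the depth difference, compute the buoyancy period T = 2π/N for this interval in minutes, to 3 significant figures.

Δρ = 1026.93 − 1025.34 = 1.59 kg m⁻³ over Δz = 77.7 − 52 = 25.7 m.
N² = (9.8/1025) × (1.59/25.7) = 5.9152 × 10⁻⁴ s⁻².
N = √(5.9152 × 10⁻⁴) = 0.024321 rad s⁻¹, so T = 2π/N = 258.34 s = 4.3057 min ≈ 4.31 min.
Since Δρ > 0 the layer is stably stratified.

4.31 min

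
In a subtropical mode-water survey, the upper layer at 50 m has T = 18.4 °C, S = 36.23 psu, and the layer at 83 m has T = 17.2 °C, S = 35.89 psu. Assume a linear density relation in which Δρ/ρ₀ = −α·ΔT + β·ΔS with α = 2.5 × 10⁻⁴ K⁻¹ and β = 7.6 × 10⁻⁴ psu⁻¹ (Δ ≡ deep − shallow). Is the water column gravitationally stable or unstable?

ΔT = 17.2 − 18.4 = -1.2 K and ΔS = 35.89 − 36.23 = -0.34 psu (deep − shallow).
−αΔT = 3.00 × 10⁻⁴; βΔS = -2.584 × 10⁻⁴; sum Δρ/ρ₀ = 4.16 × 10⁻⁵.
Δρ/ρ₀ > 0, so Δρ > 0: deeper water is denser → statically stable.

stable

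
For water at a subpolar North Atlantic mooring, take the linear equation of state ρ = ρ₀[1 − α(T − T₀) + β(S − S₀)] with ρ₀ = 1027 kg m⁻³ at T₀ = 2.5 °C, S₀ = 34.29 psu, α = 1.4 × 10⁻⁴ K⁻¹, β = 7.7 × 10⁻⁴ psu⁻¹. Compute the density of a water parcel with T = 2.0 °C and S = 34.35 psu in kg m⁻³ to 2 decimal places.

1027.12 kg m⁻³

T − T₀ = -0.5 K, S − S₀ = +0.06 psu.
Bracket = 1 − α·(-0.5) + β·(+0.06) = 1 + (1.162 × 10⁻⁴) = 1.0001162.
ρ = 1027 × 1.0001162 = 1027.12 kg m⁻³.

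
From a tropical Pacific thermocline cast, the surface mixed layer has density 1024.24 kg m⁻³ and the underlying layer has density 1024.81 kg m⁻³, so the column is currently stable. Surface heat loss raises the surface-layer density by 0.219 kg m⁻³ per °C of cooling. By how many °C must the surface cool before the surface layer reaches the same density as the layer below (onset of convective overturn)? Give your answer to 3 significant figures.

Density deficit of the surface layer: 1024.81 − 1024.24 = 0.57 kg m⁻³.
Required change = 0.57 / 0.219 = 2.60 °C.

2.60 °C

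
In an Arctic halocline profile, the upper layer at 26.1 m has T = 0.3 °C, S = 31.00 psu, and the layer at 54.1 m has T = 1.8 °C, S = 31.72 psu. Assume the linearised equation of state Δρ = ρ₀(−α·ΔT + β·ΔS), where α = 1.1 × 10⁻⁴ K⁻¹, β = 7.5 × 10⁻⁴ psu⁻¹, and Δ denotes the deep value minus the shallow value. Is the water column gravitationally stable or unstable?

stable

ΔT = 1.8 − 0.3 = +1.5 K and ΔS = 31.72 − 31.00 = +0.72 psu (deep − shallow).
−αΔT = -1.65 × 10⁻⁴; βΔS = 5.40 × 10⁻⁴; sum Δρ/ρ₀ = 3.75 × 10⁻⁴.
Δρ/ρ₀ > 0, so Δρ > 0: deeper water is denser → statically stable.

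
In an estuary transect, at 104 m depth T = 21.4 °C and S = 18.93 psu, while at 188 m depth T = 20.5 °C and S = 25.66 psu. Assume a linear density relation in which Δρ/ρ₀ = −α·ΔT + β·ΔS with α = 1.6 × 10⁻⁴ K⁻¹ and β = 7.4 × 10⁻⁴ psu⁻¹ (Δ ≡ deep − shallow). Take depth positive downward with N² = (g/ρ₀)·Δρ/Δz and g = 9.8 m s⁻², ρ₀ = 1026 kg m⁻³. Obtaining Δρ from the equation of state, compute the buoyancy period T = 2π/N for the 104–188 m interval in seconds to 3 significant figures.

ΔT = -0.9 K, ΔS = +6.73 psu (deep − shallow).
Δρ/ρ₀ = −αΔT + βΔS = 1.44 × 10⁻⁴ + 4.9802 × 10⁻³ = 5.1242 × 10⁻³, so Δρ ≈ 5.257 kg m⁻³.
N² = (g/ρ₀)·Δρ/Δz = g·(Δρ/ρ₀)/Δz = 9.8 × 5.1242 × 10⁻³ / 84 = 5.9782 × 10⁻⁴ s⁻².
N = √(5.9782 × 10⁻⁴) = 0.024450 rad s⁻¹ → T = 2π/N = 256.98 s ≈ 257 s.

257 s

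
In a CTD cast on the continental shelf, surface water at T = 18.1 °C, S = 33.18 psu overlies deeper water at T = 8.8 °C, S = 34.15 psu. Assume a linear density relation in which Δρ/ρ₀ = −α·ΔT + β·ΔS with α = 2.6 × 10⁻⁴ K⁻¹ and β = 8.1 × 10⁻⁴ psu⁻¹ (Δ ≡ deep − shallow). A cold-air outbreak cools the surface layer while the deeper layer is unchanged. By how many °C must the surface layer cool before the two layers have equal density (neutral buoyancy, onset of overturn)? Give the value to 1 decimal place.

12.3 °C

Neutral buoyancy requires Δρ = 0, i.e. −α(T_deep − T_surf′) + β(S_deep − S_surf) = 0.
T_surf′ = T_deep − (β/α)·ΔS = 8.8 − (8.1 × 10⁻⁴/2.6 × 10⁻⁴)·(+0.97) = 5.778 °C.
Cooling required: 18.1 − (5.778) = 12.322 °C.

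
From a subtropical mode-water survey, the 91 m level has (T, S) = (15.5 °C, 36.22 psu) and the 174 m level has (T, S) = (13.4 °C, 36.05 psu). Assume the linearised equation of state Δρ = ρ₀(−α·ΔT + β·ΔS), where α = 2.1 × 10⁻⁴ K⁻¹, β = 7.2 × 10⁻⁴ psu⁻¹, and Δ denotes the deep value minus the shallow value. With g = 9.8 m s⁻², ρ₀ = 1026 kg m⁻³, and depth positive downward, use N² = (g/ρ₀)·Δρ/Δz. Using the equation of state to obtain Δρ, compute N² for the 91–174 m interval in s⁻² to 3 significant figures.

3.76 × 10⁻⁵ s⁻²

ΔT = -2.1 K, ΔS = -0.17 psu (deep − shallow).
Δρ/ρ₀ = −αΔT + βΔS = 4.41 × 10⁻⁴ − 1.224 × 10⁻⁴ = 3.186 × 10⁻⁴, so Δρ ≈ 0.3269 kg m⁻³.
N² = (g/ρ₀)·Δρ/Δz = g·(Δρ/ρ₀)/Δz = 9.8 × 3.186 × 10⁻⁴ / 83 = 3.7618 × 10⁻⁵ s⁻² ≈ 3.76 × 10⁻⁵ s⁻².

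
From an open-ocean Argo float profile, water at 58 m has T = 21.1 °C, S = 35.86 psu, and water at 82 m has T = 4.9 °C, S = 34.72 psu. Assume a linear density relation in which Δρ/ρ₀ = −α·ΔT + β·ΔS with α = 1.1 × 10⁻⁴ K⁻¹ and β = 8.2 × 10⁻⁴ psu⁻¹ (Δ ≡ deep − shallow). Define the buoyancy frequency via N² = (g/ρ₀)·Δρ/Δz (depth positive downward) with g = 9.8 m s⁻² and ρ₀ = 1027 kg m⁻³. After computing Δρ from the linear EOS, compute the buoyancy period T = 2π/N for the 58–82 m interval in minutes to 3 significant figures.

ΔT = -16.2 K, ΔS = -1.14 psu (deep − shallow).
Δρ/ρ₀ = −αΔT + βΔS = 1.782 × 10⁻³ − 9.348 × 10⁻⁴ = 8.472 × 10⁻⁴, so Δρ ≈ 0.8701 kg m⁻³.
N² = (g/ρ₀)·Δρ/Δz = g·(Δρ/ρ₀)/Δz = 9.8 × 8.472 × 10⁻⁴ / 24 = 3.4594 × 10⁻⁴ s⁻².
N = √(3.4594 × 10⁻⁴) = 0.018599 rad s⁻¹ → T = 2π/N = 337.82 s = 5.6303 min ≈ 5.63 min.

5.63 min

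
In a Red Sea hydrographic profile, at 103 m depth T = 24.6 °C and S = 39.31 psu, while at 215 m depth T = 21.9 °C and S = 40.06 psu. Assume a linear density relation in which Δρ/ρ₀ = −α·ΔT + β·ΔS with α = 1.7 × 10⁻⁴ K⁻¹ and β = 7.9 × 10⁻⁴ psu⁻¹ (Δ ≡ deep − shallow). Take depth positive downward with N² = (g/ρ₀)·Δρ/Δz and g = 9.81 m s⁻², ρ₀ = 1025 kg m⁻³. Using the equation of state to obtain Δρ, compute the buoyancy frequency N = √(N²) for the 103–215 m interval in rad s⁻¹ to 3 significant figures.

ΔT = -2.7 K, ΔS = +0.75 psu (deep − shallow).
Δρ/ρ₀ = −αΔT + βΔS = 4.59 × 10⁻⁴ + 5.925 × 10⁻⁴ = 1.0515 × 10⁻³, so Δρ ≈ 1.078 kg m⁻³.
N² = (g/ρ₀)·Δρ/Δz = g·(Δρ/ρ₀)/Δz = 9.81 × 1.0515 × 10⁻³ / 112 = 9.2100 × 10⁻⁵ s⁻².
N = √(9.2100 × 10⁻⁵) = 9.5969 × 10⁻³ rad s⁻¹ ≈ 9.60 × 10⁻³ rad s⁻¹.

9.60 × 10⁻³ rad s⁻¹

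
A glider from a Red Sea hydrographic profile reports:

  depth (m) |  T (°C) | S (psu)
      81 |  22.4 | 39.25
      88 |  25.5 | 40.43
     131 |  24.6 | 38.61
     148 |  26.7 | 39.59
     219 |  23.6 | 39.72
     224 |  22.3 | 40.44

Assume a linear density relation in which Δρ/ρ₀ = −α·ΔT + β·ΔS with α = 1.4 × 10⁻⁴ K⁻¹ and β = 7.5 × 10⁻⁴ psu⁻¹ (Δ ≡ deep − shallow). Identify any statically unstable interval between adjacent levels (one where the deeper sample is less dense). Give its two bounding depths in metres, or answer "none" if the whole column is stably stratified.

Evaluate Δρ/ρ₀ = −αΔT + βΔS across each adjacent pair:
  81–88 m: −αΔT+βΔS = −(1.4 × 10⁻⁴)(+3.1)+(7.5 × 10⁻⁴)(+1.18) = 4.5 × 10⁻⁴ → stable
  88–131 m: −αΔT+βΔS = −(1.4 × 10⁻⁴)(-0.9)+(7.5 × 10⁻⁴)(-1.82) = -1.2 × 10⁻³ → UNSTABLE
  131–148 m: −αΔT+βΔS = −(1.4 × 10⁻⁴)(+2.1)+(7.5 × 10⁻⁴)(+0.98) = 4.4 × 10⁻⁴ → stable
  148–219 m: −αΔT+βΔS = −(1.4 × 10⁻⁴)(-3.1)+(7.5 × 10⁻⁴)(+0.13) = 5.3 × 10⁻⁴ → stable
  219–224 m: −αΔT+βΔS = −(1.4 × 10⁻⁴)(-1.3)+(7.5 × 10⁻⁴)(+0.72) = 7.2 × 10⁻⁴ → stable
The 88–131 m interval has Δρ < 0: lighter water underlies denser water.

88–131 m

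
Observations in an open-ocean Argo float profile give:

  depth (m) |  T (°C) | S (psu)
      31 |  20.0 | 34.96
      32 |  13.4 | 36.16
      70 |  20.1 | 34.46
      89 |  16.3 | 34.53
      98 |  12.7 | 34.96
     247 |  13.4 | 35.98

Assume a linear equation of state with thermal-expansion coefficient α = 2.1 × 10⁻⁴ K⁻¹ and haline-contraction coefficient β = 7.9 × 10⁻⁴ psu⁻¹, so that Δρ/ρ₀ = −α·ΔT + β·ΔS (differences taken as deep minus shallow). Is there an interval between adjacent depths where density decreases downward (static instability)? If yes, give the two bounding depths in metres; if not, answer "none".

32–70 m

Evaluate Δρ/ρ₀ = −αΔT + βΔS across each adjacent pair:
  31–32 m: −αΔT+βΔS = −(2.1 × 10⁻⁴)(-6.6)+(7.9 × 10⁻⁴)(+1.20) = 2.3 × 10⁻³ → stable
  32–70 m: −αΔT+βΔS = −(2.1 × 10⁻⁴)(+6.7)+(7.9 × 10⁻⁴)(-1.70) = -2.7 × 10⁻³ → UNSTABLE
  70–89 m: −αΔT+βΔS = −(2.1 × 10⁻⁴)(-3.8)+(7.9 × 10⁻⁴)(+0.07) = 8.5 × 10⁻⁴ → stable
  89–98 m: −αΔT+βΔS = −(2.1 × 10⁻⁴)(-3.6)+(7.9 × 10⁻⁴)(+0.43) = 1.1 × 10⁻³ → stable
  98–247 m: −αΔT+βΔS = −(2.1 × 10⁻⁴)(+0.7)+(7.9 × 10⁻⁴)(+1.02) = 6.6 × 10⁻⁴ → stable
The 32–70 m interval has Δρ < 0: lighter water underlies denser water.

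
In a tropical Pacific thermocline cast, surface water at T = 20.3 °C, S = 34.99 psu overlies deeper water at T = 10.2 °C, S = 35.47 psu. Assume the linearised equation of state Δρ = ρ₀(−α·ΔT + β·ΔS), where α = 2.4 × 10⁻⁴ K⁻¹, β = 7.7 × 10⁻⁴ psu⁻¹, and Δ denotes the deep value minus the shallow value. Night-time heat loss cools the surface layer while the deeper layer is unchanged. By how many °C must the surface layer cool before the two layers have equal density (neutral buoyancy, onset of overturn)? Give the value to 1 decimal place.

Neutral buoyancy requires Δρ = 0, i.e. −α(T_deep − T_surf′) + β(S_deep − S_surf) = 0.
T_surf′ = T_deep − (β/α)·ΔS = 10.2 − (7.7 × 10⁻⁴/2.4 × 10⁻⁴)·(+0.48) = 8.660 °C.
Cooling required: 20.3 − (8.660) = 11.640 °C.

11.6 °C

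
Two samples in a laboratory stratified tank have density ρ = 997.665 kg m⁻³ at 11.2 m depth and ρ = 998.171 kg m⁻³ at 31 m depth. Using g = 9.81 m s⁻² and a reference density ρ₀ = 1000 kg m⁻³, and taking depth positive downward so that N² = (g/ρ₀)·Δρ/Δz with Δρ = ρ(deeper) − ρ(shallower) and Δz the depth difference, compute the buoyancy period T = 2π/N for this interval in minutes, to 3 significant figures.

Δρ = 998.171 − 997.665 = 0.506 kg m⁻³ over Δz = 31 − 11.2 = 19.8 m.
N² = (9.81/1000) × (0.506/19.8) = 2.5070 × 10⁻⁴ s⁻².
N = √(2.5070 × 10⁻⁴) = 0.015834 rad s⁻¹, so T = 2π/N = 396.82 s = 6.6137 min ≈ 6.61 min.
A positive N² confirms static stability across the interval.

6.61 min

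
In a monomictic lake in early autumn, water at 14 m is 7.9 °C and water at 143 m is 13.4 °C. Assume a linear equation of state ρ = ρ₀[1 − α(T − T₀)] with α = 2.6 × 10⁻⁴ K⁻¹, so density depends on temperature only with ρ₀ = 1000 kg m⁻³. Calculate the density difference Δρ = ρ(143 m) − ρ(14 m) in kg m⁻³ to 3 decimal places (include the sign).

-1.430 kg m⁻³

ΔT = +5.5 K, Δρ/ρ₀ = −αΔT = -1.43 × 10⁻³.
Δρ = 1000 × (-1.43 × 10⁻³) = -1.430 kg m⁻³.
Negative Δρ: lighter below, statically unstable.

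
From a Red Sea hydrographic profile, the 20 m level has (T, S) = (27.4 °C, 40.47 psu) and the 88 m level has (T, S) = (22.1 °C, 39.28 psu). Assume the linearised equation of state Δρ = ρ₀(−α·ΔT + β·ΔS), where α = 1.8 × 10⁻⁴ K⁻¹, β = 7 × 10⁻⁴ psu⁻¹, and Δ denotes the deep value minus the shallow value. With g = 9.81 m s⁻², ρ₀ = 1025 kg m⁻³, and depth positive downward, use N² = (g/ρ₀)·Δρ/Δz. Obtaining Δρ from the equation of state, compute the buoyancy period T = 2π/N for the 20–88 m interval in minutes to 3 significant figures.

25.1 min

ΔT = -5.3 K, ΔS = -1.19 psu (deep − shallow).
Δρ/ρ₀ = −αΔT + βΔS = 9.54 × 10⁻⁴ − 8.33 × 10⁻⁴ = 1.21 × 10⁻⁴, so Δρ ≈ 0.1240 kg m⁻³.
N² = (g/ρ₀)·Δρ/Δz = g·(Δρ/ρ₀)/Δz = 9.81 × 1.21 × 10⁻⁴ / 68 = 1.7456 × 10⁻⁵ s⁻².
N = √(1.7456 × 10⁻⁵) = 4.1780 × 10⁻³ rad s⁻¹ → T = 2π/N = 1.5039 × 10³ s = 25.065 min ≈ 25.1 min.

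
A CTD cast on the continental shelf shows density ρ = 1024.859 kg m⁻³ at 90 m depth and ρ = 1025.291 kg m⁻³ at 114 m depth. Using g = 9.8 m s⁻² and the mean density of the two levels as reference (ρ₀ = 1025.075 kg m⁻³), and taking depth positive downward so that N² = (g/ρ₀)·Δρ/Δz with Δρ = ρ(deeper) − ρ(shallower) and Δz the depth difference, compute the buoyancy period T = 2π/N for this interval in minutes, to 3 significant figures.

Δρ = 1025.291 − 1024.859 = 0.432 kg m⁻³ over Δz = 114 − 90 = 24 m.
N² = (9.8/1025.075) × (0.432/24) = 1.7208 × 10⁻⁴ s⁻².
N = √(1.7208 × 10⁻⁴) = 0.013118 rad s⁻¹, so T = 2π/N = 478.97 s = 7.9828 min ≈ 7.98 min.

7.98 min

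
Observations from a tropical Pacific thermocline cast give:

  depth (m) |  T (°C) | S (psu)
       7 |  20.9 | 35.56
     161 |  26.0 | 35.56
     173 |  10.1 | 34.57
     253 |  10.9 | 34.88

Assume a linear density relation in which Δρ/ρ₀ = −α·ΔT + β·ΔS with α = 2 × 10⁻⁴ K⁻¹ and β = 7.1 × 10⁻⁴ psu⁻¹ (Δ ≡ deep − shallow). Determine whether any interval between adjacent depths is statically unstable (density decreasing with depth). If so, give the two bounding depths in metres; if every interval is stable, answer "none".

Evaluate Δρ/ρ₀ = −αΔT + βΔS across each adjacent pair:
  7–161 m: −αΔT+βΔS = −(2 × 10⁻⁴)(+5.1)+(7.1 × 10⁻⁴)(+0.00) = -1.0 × 10⁻³ → UNSTABLE
  161–173 m: −αΔT+βΔS = −(2 × 10⁻⁴)(-15.9)+(7.1 × 10⁻⁴)(-0.99) = 2.5 × 10⁻³ → stable
  173–253 m: −αΔT+βΔS = −(2 × 10⁻⁴)(+0.8)+(7.1 × 10⁻⁴)(+0.31) = 6.0 × 10⁻⁵ → stable
The 7–161 m interval has Δρ < 0: lighter water underlies denser water.

7–161 m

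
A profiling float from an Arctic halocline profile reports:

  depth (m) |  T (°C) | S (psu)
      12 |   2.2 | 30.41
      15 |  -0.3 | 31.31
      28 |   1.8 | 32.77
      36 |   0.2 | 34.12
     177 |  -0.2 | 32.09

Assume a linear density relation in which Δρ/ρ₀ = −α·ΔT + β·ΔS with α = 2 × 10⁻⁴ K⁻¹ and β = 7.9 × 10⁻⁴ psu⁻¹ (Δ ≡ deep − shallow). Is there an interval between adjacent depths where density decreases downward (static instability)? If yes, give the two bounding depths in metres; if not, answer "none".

Evaluate Δρ/ρ₀ = −αΔT + βΔS across each adjacent pair:
  12–15 m: −αΔT+βΔS = −(2 × 10⁻⁴)(-2.5)+(7.9 × 10⁻⁴)(+0.90) = 1.2 × 10⁻³ → stable
  15–28 m: −αΔT+βΔS = −(2 × 10⁻⁴)(+2.1)+(7.9 × 10⁻⁴)(+1.46) = 7.3 × 10⁻⁴ → stable
  28–36 m: −αΔT+βΔS = −(2 × 10⁻⁴)(-1.6)+(7.9 × 10⁻⁴)(+1.35) = 1.4 × 10⁻³ → stable
  36–177 m: −αΔT+βΔS = −(2 × 10⁻⁴)(-0.4)+(7.9 × 10⁻⁴)(-2.03) = -1.5 × 10⁻³ → UNSTABLE
The 36–177 m interval has Δρ < 0: lighter water underlies denser water.

36–177 m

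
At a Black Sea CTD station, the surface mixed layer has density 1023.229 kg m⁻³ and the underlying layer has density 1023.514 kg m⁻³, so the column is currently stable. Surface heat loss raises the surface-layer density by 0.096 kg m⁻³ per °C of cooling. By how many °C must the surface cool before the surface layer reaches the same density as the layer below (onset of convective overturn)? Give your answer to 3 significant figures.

2.97 °C

Density deficit of the surface layer: 1023.514 − 1023.229 = 0.285 kg m⁻³.
Required change = 0.285 / 0.096 = 2.97 °C.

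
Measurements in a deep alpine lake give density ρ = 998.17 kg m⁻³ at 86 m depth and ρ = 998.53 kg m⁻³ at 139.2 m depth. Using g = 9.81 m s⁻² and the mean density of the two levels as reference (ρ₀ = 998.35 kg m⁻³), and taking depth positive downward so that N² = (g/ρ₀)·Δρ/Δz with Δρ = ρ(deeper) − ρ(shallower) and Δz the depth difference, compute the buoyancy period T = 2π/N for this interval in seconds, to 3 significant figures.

Δρ = 998.53 − 998.17 = 0.36 kg m⁻³ over Δz = 139.2 − 86 = 53.2 m.
N² = (9.81/998.35) × (0.36/53.2) = 6.6493 × 10⁻⁵ s⁻².
N = √(6.6493 × 10⁻⁵) = 8.1543 × 10⁻³ rad s⁻¹, so T = 2π/N = 770.54 s ≈ 771 s.

771 s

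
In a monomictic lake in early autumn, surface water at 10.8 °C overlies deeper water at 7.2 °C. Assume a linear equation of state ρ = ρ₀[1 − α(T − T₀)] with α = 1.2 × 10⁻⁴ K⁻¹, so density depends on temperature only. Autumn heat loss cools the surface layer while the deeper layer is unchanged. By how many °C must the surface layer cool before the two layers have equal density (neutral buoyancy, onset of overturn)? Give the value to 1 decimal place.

3.6 °C

With temperature the only control, equal density requires T_surf′ = T_deep.
T_surf′ = 7.2 °C.
Cooling required: 10.8 − 7.2 = 3.6 °C.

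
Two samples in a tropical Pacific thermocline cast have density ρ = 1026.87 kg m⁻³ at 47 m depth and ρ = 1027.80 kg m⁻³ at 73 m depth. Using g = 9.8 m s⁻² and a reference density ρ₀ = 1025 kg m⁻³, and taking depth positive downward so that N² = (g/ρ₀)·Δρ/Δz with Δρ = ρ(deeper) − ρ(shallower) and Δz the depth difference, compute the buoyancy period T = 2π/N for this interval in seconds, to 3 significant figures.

Δρ = 1027.80 − 1026.87 = 0.93 kg m⁻³ over Δz = 73 − 47 = 26 m.
N² = (9.8/1025) × (0.93/26) = 3.4199 × 10⁻⁴ s⁻².
N = √(3.4199 × 10⁻⁴) = 0.018493 rad s⁻¹, so T = 2π/N = 339.76 s ≈ 340 s.

340 s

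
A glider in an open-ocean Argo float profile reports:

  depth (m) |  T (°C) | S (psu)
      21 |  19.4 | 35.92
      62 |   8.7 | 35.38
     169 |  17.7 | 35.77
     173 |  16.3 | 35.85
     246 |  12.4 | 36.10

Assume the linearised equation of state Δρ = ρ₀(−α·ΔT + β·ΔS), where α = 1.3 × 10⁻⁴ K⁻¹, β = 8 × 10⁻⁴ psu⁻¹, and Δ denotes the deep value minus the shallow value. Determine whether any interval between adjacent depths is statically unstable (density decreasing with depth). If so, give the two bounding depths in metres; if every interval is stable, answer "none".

62–169 m

Evaluate Δρ/ρ₀ = −αΔT + βΔS across each adjacent pair:
  21–62 m: −αΔT+βΔS = −(1.3 × 10⁻⁴)(-10.7)+(8 × 10⁻⁴)(-0.54) = 9.6 × 10⁻⁴ → stable
  62–169 m: −αΔT+βΔS = −(1.3 × 10⁻⁴)(+9.0)+(8 × 10⁻⁴)(+0.39) = -8.6 × 10⁻⁴ → UNSTABLE
  169–173 m: −αΔT+βΔS = −(1.3 × 10⁻⁴)(-1.4)+(8 × 10⁻⁴)(+0.08) = 2.5 × 10⁻⁴ → stable
  173–246 m: −αΔT+βΔS = −(1.3 × 10⁻⁴)(-3.9)+(8 × 10⁻⁴)(+0.25) = 7.1 × 10⁻⁴ → stable
The 62–169 m interval has Δρ < 0: lighter water underlies denser water.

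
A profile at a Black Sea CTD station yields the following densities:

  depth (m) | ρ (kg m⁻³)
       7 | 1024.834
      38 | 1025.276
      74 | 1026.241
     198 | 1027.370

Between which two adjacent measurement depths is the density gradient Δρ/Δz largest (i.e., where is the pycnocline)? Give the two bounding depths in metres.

Compute the density gradient over each adjacent pair:
  7–38 m: Δρ/Δz = 0.442/31 = 0.014 kg m⁻⁴
  38–74 m: Δρ/Δz = 0.965/36 = 0.027 kg m⁻⁴
  74–198 m: Δρ/Δz = 1.129/124 = 9.1 × 10⁻³ kg m⁻⁴
The largest gradient is in the 38–74 m interval — the pycnocline.

38–74 m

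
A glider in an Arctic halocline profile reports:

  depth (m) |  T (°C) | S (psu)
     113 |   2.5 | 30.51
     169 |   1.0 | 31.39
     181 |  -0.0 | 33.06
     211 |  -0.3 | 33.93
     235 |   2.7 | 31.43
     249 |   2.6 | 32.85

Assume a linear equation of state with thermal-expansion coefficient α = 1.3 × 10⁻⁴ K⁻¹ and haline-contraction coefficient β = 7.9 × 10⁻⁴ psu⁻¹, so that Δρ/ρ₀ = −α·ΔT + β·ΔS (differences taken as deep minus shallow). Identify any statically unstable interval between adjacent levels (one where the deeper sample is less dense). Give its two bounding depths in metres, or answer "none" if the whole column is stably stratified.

211–235 m

Evaluate Δρ/ρ₀ = −αΔT + βΔS across each adjacent pair:
  113–169 m: −αΔT+βΔS = −(1.3 × 10⁻⁴)(-1.5)+(7.9 × 10⁻⁴)(+0.88) = 8.9 × 10⁻⁴ → stable
  169–181 m: −αΔT+βΔS = −(1.3 × 10⁻⁴)(-1.0)+(7.9 × 10⁻⁴)(+1.67) = 1.4 × 10⁻³ → stable
  181–211 m: −αΔT+βΔS = −(1.3 × 10⁻⁴)(-0.3)+(7.9 × 10⁻⁴)(+0.87) = 7.3 × 10⁻⁴ → stable
  211–235 m: −αΔT+βΔS = −(1.3 × 10⁻⁴)(+3.0)+(7.9 × 10⁻⁴)(-2.50) = -2.4 × 10⁻³ → UNSTABLE
  235–249 m: −αΔT+βΔS = −(1.3 × 10⁻⁴)(-0.1)+(7.9 × 10⁻⁴)(+1.42) = 1.1 × 10⁻³ → stable
The 211–235 m interval has Δρ < 0: lighter water underlies denser water.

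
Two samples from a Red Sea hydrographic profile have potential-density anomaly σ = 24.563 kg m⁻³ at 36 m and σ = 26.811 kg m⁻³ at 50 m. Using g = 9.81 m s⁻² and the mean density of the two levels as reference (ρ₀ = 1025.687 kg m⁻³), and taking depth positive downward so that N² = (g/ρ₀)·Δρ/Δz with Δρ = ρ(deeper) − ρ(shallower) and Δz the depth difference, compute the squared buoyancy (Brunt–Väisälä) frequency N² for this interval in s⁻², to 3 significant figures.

1.54 × 10⁻³ s⁻²

Δρ = 1026.811 − 1024.563 = 2.248 kg m⁻³ over Δz = 50 − 36 = 14 m.
N² = (9.81/1025.687) × (2.248/14) = 1.5358 × 10⁻³ s⁻² ≈ 1.54 × 10⁻³ s⁻².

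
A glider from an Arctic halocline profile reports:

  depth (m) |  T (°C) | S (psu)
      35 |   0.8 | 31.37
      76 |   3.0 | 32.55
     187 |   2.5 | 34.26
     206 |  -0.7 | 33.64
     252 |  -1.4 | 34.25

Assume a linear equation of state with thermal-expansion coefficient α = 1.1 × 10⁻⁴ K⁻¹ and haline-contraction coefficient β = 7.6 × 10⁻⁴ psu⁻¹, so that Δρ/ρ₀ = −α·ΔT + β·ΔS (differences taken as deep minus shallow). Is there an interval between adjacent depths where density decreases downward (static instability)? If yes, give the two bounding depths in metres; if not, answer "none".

Evaluate Δρ/ρ₀ = −αΔT + βΔS across each adjacent pair:
  35–76 m: −αΔT+βΔS = −(1.1 × 10⁻⁴)(+2.2)+(7.6 × 10⁻⁴)(+1.18) = 6.5 × 10⁻⁴ → stable
  76–187 m: −αΔT+βΔS = −(1.1 × 10⁻⁴)(-0.5)+(7.6 × 10⁻⁴)(+1.71) = 1.4 × 10⁻³ → stable
  187–206 m: −αΔT+βΔS = −(1.1 × 10⁻⁴)(-3.2)+(7.6 × 10⁻⁴)(-0.62) = -1.2 × 10⁻⁴ → UNSTABLE
  206–252 m: −αΔT+βΔS = −(1.1 × 10⁻⁴)(-0.7)+(7.6 × 10⁻⁴)(+0.61) = 5.4 × 10⁻⁴ → stable
The 187–206 m interval has Δρ < 0: lighter water underlies denser water.

187–206 m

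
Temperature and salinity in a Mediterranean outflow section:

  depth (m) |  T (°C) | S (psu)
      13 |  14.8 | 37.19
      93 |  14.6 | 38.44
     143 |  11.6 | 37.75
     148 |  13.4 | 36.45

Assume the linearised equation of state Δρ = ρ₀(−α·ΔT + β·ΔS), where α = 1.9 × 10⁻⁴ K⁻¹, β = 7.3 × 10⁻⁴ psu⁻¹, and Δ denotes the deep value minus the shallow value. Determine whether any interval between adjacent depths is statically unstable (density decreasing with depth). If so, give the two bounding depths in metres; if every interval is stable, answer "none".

143–148 m

Evaluate Δρ/ρ₀ = −αΔT + βΔS across each adjacent pair:
  13–93 m: −αΔT+βΔS = −(1.9 × 10⁻⁴)(-0.2)+(7.3 × 10⁻⁴)(+1.25) = 9.5 × 10⁻⁴ → stable
  93–143 m: −αΔT+βΔS = −(1.9 × 10⁻⁴)(-3.0)+(7.3 × 10⁻⁴)(-0.69) = 6.6 × 10⁻⁵ → stable
  143–148 m: −αΔT+βΔS = −(1.9 × 10⁻⁴)(+1.8)+(7.3 × 10⁻⁴)(-1.30) = -1.3 × 10⁻³ → UNSTABLE
The 143–148 m interval has Δρ < 0: lighter water underlies denser water.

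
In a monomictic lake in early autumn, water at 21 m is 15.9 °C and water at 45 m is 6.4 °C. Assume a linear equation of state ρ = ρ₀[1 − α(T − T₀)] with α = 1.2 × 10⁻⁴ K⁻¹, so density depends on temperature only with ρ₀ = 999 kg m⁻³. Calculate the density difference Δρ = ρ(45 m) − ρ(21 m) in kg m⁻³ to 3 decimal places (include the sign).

+1.139 kg m⁻³

ΔT = -9.5 K, Δρ/ρ₀ = −αΔT = 1.14 × 10⁻³.
Δρ = 999 × (1.14 × 10⁻³) = +1.139 kg m⁻³.
Positive Δρ: denser below, stable.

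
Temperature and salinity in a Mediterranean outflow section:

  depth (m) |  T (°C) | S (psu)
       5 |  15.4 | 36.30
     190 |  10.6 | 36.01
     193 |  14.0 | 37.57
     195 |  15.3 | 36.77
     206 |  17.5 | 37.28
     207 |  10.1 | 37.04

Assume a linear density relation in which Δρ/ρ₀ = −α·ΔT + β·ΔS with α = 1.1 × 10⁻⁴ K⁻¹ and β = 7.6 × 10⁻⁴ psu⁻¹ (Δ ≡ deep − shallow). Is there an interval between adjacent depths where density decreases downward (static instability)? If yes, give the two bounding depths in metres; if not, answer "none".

193–195 m

Evaluate Δρ/ρ₀ = −αΔT + βΔS across each adjacent pair:
  5–190 m: −αΔT+βΔS = −(1.1 × 10⁻⁴)(-4.8)+(7.6 × 10⁻⁴)(-0.29) = 3.1 × 10⁻⁴ → stable
  190–193 m: −αΔT+βΔS = −(1.1 × 10⁻⁴)(+3.4)+(7.6 × 10⁻⁴)(+1.56) = 8.1 × 10⁻⁴ → stable
  193–195 m: −αΔT+βΔS = −(1.1 × 10⁻⁴)(+1.3)+(7.6 × 10⁻⁴)(-0.80) = -7.5 × 10⁻⁴ → UNSTABLE
  195–206 m: −αΔT+βΔS = −(1.1 × 10⁻⁴)(+2.2)+(7.6 × 10⁻⁴)(+0.51) = 1.5 × 10⁻⁴ → stable
  206–207 m: −αΔT+βΔS = −(1.1 × 10⁻⁴)(-7.4)+(7.6 × 10⁻⁴)(-0.24) = 6.3 × 10⁻⁴ → stable
The 193–195 m interval has Δρ < 0: lighter water underlies denser water.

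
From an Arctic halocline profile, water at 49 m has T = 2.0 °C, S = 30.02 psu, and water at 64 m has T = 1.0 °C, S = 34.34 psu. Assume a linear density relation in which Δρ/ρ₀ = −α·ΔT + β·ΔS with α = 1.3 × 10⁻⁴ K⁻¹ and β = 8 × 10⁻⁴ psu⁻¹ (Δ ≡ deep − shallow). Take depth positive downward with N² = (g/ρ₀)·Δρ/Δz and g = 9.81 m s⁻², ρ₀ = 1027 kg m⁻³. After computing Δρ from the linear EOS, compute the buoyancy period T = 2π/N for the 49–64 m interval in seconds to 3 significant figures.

ΔT = -1.0 K, ΔS = +4.32 psu (deep − shallow).
Δρ/ρ₀ = −αΔT + βΔS = 1.30 × 10⁻⁴ + 3.456 × 10⁻³ = 3.586 × 10⁻³, so Δρ ≈ 3.683 kg m⁻³.
N² = (g/ρ₀)·Δρ/Δz = g·(Δρ/ρ₀)/Δz = 9.81 × 3.586 × 10⁻³ / 15 = 2.3452 × 10⁻³ s⁻².
N = √(2.3452 × 10⁻³) = 0.048427 rad s⁻¹ → T = 2π/N = 129.75 s ≈ 130 s.

130 s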